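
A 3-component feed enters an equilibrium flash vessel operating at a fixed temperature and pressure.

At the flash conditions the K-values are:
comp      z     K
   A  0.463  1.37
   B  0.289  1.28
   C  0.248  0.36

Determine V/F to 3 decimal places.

V/F = 0.434

Material balance + equilibrium reduce to Σ zᵢ(Kᵢ−1)/(1+V/F(Kᵢ−1)) = 0.
g(0) = ΣzᵢKᵢ − 1 = 0.094 and g(1) = 1 − Σzᵢ/Kᵢ = -0.253, so a root lies in (0, 1).
Newton iteration, V/F⁰ = 0.5:
  V/F = 0.500: g = -0.0179, g' = -0.282 → V/F = 0.437
  V/F = 0.437: g = -0.0007, g' = -0.261 → V/F = 0.434
Converged at V/F = 0.434.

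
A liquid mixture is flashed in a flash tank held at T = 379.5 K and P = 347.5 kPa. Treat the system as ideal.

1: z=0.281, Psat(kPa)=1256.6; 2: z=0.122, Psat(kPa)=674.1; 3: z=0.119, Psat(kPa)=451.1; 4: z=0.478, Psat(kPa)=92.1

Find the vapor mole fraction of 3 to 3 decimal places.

Raoult's law: Kᵢ = Pᵢˢᵃᵗ/P = Pᵢˢᵃᵗ/347.5.
  K_1 = 1256.6/347.5 = 3.61612, K_2 = 674.1/347.5 = 1.93986, K_3 = 451.1/347.5 = 1.29813, K_4 = 92.1/347.5 = 0.26504
Material balance + equilibrium reduce to Σ zᵢ(Kᵢ−1)/(1+ψ(Kᵢ−1)) = 0.
Check two-phase: ΣzᵢKᵢ = 1.534 > 1 and Σzᵢ/Kᵢ = 2.036 > 1, so g(0) = 0.534 > 0 and g(1) = -1.036 < 0.
Newton iteration, ψ⁰ = 0.62:
  ψ = 0.620: g = -0.2627, g' = -1.202 → ψ = 0.401
  ψ = 0.401: g = -0.0249, g' = -1.042 → ψ = 0.378
Converged at ψ = 0.378.
Compositions from xᵢ = zᵢ/(1+ψ(Kᵢ−1)), yᵢ = Kᵢxᵢ:
  1: x = 0.141, y = 0.511
  2: x = 0.090, y = 0.175
  3: x = 0.107, y = 0.139
  4: x = 0.662, y = 0.175

y_3 = 0.139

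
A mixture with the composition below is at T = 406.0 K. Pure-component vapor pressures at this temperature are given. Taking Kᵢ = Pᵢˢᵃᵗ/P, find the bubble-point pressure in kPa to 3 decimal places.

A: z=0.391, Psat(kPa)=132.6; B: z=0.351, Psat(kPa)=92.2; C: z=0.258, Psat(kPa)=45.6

At the bubble point ψ → 0, so ΣzᵢKᵢ = 1 with Kᵢ = Pᵢˢᵃᵗ/P ⇒ P = ΣzᵢPᵢˢᵃᵗ.
P = 0.391·132.6 + 0.351·92.2 + 0.258·45.6 = 95.974 kPa

Pbub = 95.974 kPa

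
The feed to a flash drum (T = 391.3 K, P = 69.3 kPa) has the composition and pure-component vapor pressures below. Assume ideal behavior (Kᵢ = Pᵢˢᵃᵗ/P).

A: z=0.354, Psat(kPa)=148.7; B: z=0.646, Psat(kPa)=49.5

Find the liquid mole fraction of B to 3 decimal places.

Raoult's law: Kᵢ = Pᵢˢᵃᵗ/P = Pᵢˢᵃᵗ/69.3.
  K_A = 148.7/69.3 = 2.14574, K_B = 49.5/69.3 = 0.71429
Material balance + equilibrium reduce to Σ zᵢ(Kᵢ−1)/(1+V/F(Kᵢ−1)) = 0.
g(0) = ΣzᵢKᵢ − 1 = 0.221 and g(1) = 1 − Σzᵢ/Kᵢ = -0.069, so a root lies in (0, 1).
Binary case is linear: z₁(K₁−1)(1+V/F(K₂−1)) + z₂(K₂−1)(1+V/F(K₁−1)) = 0
⇒ V/F = [z₁(K₁−1)+z₂(K₂−1)] / [−(K₁−1)(K₂−1)] = 0.2210/0.3274 = 0.675
Compositions from xᵢ = zᵢ/(1+V/F(Kᵢ−1)), yᵢ = Kᵢxᵢ:
  A: x = 0.200, y = 0.428
  B: x = 0.800, y = 0.572

x_B = 0.800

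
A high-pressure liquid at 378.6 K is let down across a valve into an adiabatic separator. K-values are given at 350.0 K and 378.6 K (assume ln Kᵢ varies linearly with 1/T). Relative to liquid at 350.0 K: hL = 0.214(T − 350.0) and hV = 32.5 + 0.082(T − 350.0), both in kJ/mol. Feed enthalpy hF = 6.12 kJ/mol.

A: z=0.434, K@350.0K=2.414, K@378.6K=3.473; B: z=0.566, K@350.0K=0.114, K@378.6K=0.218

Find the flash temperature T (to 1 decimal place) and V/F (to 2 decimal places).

T = 356.2 K, V/F = 0.15

Adiabatic flash: solve Rachford–Rice at each trial T, then check hF = ψ·hV(T) + (1−ψ)·hL(T).
  T = 350.0 K: K = (2.414, 0.114), RR gives ψ = 0.090, H_out = 2.911 kJ/mol
  T = 378.6 K: K = (3.473, 0.218), RR gives ψ = 0.326, H_out = 15.488 kJ/mol
  T = 364.3 K: K = (2.916, 0.160), RR gives ψ = 0.221, H_out = 9.828 kJ/mol
  T = 357.1 K: K = (2.657, 0.135), RR gives ψ = 0.160, H_out = 6.575 kJ/mol
  T = 353.6 K: K = (2.535, 0.124), RR gives ψ = 0.127, H_out = 4.838 kJ/mol
  T = 355.4 K: K = (2.597, 0.130), RR gives ψ = 0.144, H_out = 5.746 kJ/mol
Linear interpolation between T = 355.4 (H_out = 5.746) and T = 357.1 (H_out = 6.575) on hF = 6.12 gives T ≈ 356.2 K, at which ψ = 0.15.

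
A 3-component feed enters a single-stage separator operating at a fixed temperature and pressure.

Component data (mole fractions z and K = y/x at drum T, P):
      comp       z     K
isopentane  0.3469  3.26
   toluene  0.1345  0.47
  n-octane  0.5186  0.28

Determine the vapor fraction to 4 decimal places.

ψ = 0.2194

Newton–Raphson from ψ = 0.68:
  ψ = 0.6800: g = -0.53397, g' = -1.3997 → ψ = 0.2985
  ψ = 0.2985: g = -0.09213, g' = -1.1213 → ψ = 0.2163
  ψ = 0.2163: g = 0.00375, g' = -1.2246 → ψ = 0.2194
Converged at ψ = 0.2194.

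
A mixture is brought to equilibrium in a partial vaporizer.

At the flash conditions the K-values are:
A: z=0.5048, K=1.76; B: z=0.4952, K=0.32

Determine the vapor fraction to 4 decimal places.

Rachford–Rice: g(ψ) = Σ zᵢ(Kᵢ−1)/(1+ψ(Kᵢ−1)) = 0.
g(0) = ΣzᵢKᵢ − 1 = 0.0469 and g(1) = 1 − Σzᵢ/Kᵢ = -0.8343, so a root lies in (0, 1).
Binary case is linear: z₁(K₁−1)(1+ψ(K₂−1)) + z₂(K₂−1)(1+ψ(K₁−1)) = 0
⇒ ψ = [z₁(K₁−1)+z₂(K₂−1)] / [−(K₁−1)(K₂−1)] = 0.04691/0.51680 = 0.0908

ψ = 0.0908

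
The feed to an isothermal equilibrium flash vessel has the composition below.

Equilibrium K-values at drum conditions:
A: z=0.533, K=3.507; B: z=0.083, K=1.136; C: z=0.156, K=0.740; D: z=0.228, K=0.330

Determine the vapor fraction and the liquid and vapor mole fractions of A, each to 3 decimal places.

ψ = 0.882, x_A = 0.166, y_A = 0.582

Let ψ = V/F and solve Σ zᵢ(Kᵢ−1)/(1+ψ(Kᵢ−1)) = 0.
g(0) = ΣzᵢKᵢ − 1 = 1.154 and g(1) = 1 − Σzᵢ/Kᵢ = -0.127, so a root lies in (0, 1).
Iterate (Newton) starting at ψ = 0.5:
  ψ = 0.500: g = 0.3272, g' = -0.906 → ψ = 0.861
  ψ = 0.861: g = 0.0199, g' = -0.926 → ψ = 0.882
Converged at ψ = 0.882.
Compositions from xᵢ = zᵢ/(1+ψ(Kᵢ−1)), yᵢ = Kᵢxᵢ:
  A: x = 0.166, y = 0.582
  B: x = 0.074, y = 0.084
  C: x = 0.202, y = 0.150
  D: x = 0.557, y = 0.184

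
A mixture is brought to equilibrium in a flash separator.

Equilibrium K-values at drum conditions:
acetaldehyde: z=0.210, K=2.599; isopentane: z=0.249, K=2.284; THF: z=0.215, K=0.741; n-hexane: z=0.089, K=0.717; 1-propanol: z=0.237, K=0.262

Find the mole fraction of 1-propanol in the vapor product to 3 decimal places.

y_1-propanol = 0.100

Newton–Raphson from ψ = 0.5:
  ψ = 0.500: g = 0.0108, g' = -0.671 → ψ = 0.516
Converged at ψ = 0.516.
Compositions from xᵢ = zᵢ/(1+ψ(Kᵢ−1)), yᵢ = Kᵢxᵢ:
  acetaldehyde: x = 0.115, y = 0.299
  isopentane: x = 0.150, y = 0.342
  THF: x = 0.248, y = 0.184
  n-hexane: x = 0.104, y = 0.075
  1-propanol: x = 0.383, y = 0.100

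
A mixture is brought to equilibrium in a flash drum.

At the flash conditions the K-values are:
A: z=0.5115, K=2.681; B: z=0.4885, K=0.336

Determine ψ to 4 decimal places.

ψ = 0.4797

Rachford–Rice: g(ψ) = Σ zᵢ(Kᵢ−1)/(1+ψ(Kᵢ−1)) = 0.
g(0) = ΣzᵢKᵢ − 1 = 0.5355 and g(1) = 1 − Σzᵢ/Kᵢ = -0.6447, so a root lies in (0, 1).
Iterate (Newton) starting at ψ = 0.35:
  ψ = 0.3500: g = 0.11877, g' = -0.9384 → ψ = 0.4766
  ψ = 0.4766: g = 0.00288, g' = -0.9065 → ψ = 0.4797
Converged at ψ = 0.4797.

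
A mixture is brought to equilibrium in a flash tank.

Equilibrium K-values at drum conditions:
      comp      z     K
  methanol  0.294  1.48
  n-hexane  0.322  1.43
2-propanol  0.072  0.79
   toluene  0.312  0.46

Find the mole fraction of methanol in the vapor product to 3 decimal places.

y_methanol = 0.362

Rachford–Rice: g(β) = Σ zᵢ(Kᵢ−1)/(1+β(Kᵢ−1)) = 0.
Feasibility: ΣzᵢKᵢ = 1.096, Σzᵢ/Kᵢ = 1.193 — both > 1, two phases present.
Newton–Raphson from β = 0.67:
  β = 0.670: g = -0.0673, g' = -0.302 → β = 0.447
  β = 0.447: g = -0.0065, g' = -0.250 → β = 0.421
Converged at β = 0.421.
Compositions from xᵢ = zᵢ/(1+β(Kᵢ−1)), yᵢ = Kᵢxᵢ:
  methanol: x = 0.245, y = 0.362
  n-hexane: x = 0.273, y = 0.390
  2-propanol: x = 0.079, y = 0.062
  toluene: x = 0.404, y = 0.186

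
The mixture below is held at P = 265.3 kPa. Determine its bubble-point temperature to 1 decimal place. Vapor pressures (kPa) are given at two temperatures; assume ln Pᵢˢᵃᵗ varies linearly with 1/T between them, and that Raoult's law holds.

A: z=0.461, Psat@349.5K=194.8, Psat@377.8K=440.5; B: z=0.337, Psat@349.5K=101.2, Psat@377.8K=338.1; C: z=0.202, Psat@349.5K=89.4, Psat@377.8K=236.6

T = 367.8 K

Bubble-point temperature: ΣzᵢPᵢˢᵃᵗ(T) = P. Interpolate ln Pᵢˢᵃᵗ = aᵢ + bᵢ/T.
  T = 349.5 K: ΣzᵢPᵢˢᵃᵗ = 141.97 kPa
  T = 377.8 K: ΣzᵢPᵢˢᵃᵗ = 364.80 kPa
  T = 363.6 K: ΣzᵢPᵢˢᵃᵗ = 230.57 kPa
  T = 370.7 K: ΣzᵢPᵢˢᵃᵗ = 291.05 kPa
  T = 367.1 K: ΣzᵢPᵢˢᵃᵗ = 258.86 kPa
  T = 368.9 K: ΣzᵢPᵢˢᵃᵗ = 274.55 kPa
Interpolating between 367.1 K and 368.9 K gives T ≈ 367.8 K.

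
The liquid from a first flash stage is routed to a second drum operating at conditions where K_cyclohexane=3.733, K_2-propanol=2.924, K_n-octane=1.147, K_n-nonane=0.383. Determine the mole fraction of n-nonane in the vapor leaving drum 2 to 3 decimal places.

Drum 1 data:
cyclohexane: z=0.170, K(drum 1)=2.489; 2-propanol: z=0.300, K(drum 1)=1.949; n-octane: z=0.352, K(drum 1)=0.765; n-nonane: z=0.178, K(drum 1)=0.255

y_n-nonane (drum 2) = 0.195

Drum 1:
Material balance + equilibrium reduce to Σ zᵢ(Kᵢ−1)/(1+ψ₁(Kᵢ−1)) = 0.
g(0) = ΣzᵢKᵢ − 1 = 0.323 and g(1) = 1 − Σzᵢ/Kᵢ = -0.380, so a root lies in (0, 1).
Newton iteration, ψ₁⁰ = 0.57:
  ψ₁ = 0.570: g = -0.0043, g' = -0.548 → ψ₁ = 0.562
Converged at ψ₁ = 0.562.
Drum-1 compositions:
  cyclohexane: x = 0.093, y = 0.230
  2-propanol: x = 0.196, y = 0.381
  n-octane: x = 0.406, y = 0.310
  n-nonane: x = 0.306, y = 0.078
Drum-2 feed = drum-1 liquid: z₂ = (0.0925, 0.1956, 0.4056, 0.3062).
Drum 2:
Let ψ₂ = V/F and solve Σ zᵢ(Kᵢ−1)/(1+ψ₂(Kᵢ−1)) = 0.
g(0) = ΣzᵢKᵢ − 1 = 0.500 and g(1) = 1 − Σzᵢ/Kᵢ = -0.245, so a root lies in (0, 1).
Iterate (Newton) starting at ψ₂ = 0.42:
  ψ₂ = 0.420: g = 0.1270, g' = -0.592 → ψ₂ = 0.635
  ψ₂ = 0.635: g = 0.0059, g' = -0.562 → ψ₂ = 0.645
Converged at ψ₂ = 0.645.
  cyclohexane: x = 0.033, y = 0.125
  2-propanol: x = 0.087, y = 0.255
  n-octane: x = 0.370, y = 0.425
  n-nonane: x = 0.509, y = 0.195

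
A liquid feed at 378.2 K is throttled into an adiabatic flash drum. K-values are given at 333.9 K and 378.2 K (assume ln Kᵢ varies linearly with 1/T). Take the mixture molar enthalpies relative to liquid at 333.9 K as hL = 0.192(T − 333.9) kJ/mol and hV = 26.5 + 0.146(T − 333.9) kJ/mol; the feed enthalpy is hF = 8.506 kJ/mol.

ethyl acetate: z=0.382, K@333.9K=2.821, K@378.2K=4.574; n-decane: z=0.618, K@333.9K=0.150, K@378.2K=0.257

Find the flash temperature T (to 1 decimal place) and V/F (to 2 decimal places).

T = 349.8 K, V/F = 0.21

Adiabatic flash: solve Rachford–Rice at each trial T, then check hF = ψ·hV(T) + (1−ψ)·hL(T).
  T = 333.9 K: K = (2.821, 0.150), RR gives ψ = 0.110, H_out = 2.916 kJ/mol
  T = 378.2 K: K = (4.574, 0.257), RR gives ψ = 0.341, H_out = 16.853 kJ/mol
  T = 356.0 K: K = (3.645, 0.200), RR gives ψ = 0.244, H_out = 10.449 kJ/mol
  T = 344.9 K: K = (3.218, 0.174), RR gives ψ = 0.184, H_out = 6.885 kJ/mol
  T = 350.4 K: K = (3.426, 0.186), RR gives ψ = 0.215, H_out = 8.694 kJ/mol
  T = 347.6 K: K = (3.319, 0.180), RR gives ψ = 0.199, H_out = 7.785 kJ/mol
  T = 349.0 K: K = (3.372, 0.183), RR gives ψ = 0.207, H_out = 8.243 kJ/mol
Linear interpolation between T = 349.0 (H_out = 8.243) and T = 350.4 (H_out = 8.694) on hF = 8.506 gives T ≈ 349.8 K, at which ψ = 0.21.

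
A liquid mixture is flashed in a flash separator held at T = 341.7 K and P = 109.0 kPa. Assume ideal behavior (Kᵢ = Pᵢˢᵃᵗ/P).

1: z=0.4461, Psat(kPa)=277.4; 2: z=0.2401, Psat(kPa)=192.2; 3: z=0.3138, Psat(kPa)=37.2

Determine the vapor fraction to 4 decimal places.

ψ = 0.7827

Raoult's law: Kᵢ = Pᵢˢᵃᵗ/P = Pᵢˢᵃᵗ/109.0.
  K_1 = 277.4/109.0 = 2.544954, K_2 = 192.2/109.0 = 1.763303, K_3 = 37.2/109.0 = 0.341284
Newton iteration, ψ⁰ = 0.5:
  ψ = 0.5000: g = 0.21326, g' = -0.7149 → ψ = 0.7983
  ψ = 0.7983: g = -0.01347, g' = -0.8731 → ψ = 0.7829
  ψ = 0.7829: g = -0.00015, g' = -0.8534 → ψ = 0.7827
Converged at ψ = 0.7827.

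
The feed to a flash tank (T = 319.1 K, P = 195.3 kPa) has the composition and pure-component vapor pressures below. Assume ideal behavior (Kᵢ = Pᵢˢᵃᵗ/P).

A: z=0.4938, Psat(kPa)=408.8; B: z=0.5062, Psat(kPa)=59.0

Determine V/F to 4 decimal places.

V/F = 0.2445

Raoult's law: Kᵢ = Pᵢˢᵃᵗ/P = Pᵢˢᵃᵗ/195.3.
  K_A = 408.8/195.3 = 2.093190, K_B = 59.0/195.3 = 0.302099
Rachford–Rice: g(V/F) = Σ zᵢ(Kᵢ−1)/(1+V/F(Kᵢ−1)) = 0.
Feasibility: ΣzᵢKᵢ = 1.1865, Σzᵢ/Kᵢ = 1.9115 — both > 1, two phases present.
Newton iteration, V/F⁰ = 0.45:
  V/F = 0.4500: g = -0.15320, g' = -0.7891 → V/F = 0.2559
  V/F = 0.2559: g = -0.00824, g' = -0.7257 → V/F = 0.2445
Converged at V/F = 0.2445.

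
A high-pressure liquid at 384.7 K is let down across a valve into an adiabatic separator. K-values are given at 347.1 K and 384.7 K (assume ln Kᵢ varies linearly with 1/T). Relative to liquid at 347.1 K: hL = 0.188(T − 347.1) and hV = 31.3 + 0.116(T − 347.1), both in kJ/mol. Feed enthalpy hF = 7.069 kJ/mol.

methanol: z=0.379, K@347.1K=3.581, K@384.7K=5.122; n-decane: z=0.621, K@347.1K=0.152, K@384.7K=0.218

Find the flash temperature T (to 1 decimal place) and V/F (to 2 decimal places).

Adiabatic flash: solve Rachford–Rice at each trial T, then check hF = ψ·hV(T) + (1−ψ)·hL(T).
  T = 347.1 K: K = (3.581, 0.152), RR gives ψ = 0.206, H_out = 6.458 kJ/mol
  T = 384.7 K: K = (5.122, 0.218), RR gives ψ = 0.334, H_out = 16.619 kJ/mol
  T = 365.9 K: K = (4.322, 0.184), RR gives ψ = 0.277, H_out = 11.841 kJ/mol
  T = 356.5 K: K = (3.944, 0.168), RR gives ψ = 0.244, H_out = 9.250 kJ/mol
  T = 351.8 K: K = (3.761, 0.160), RR gives ψ = 0.226, H_out = 7.883 kJ/mol
  T = 349.5 K: K = (3.672, 0.156), RR gives ψ = 0.217, H_out = 7.194 kJ/mol
Linear interpolation between T = 347.1 (H_out = 6.458) and T = 349.5 (H_out = 7.194) on hF = 7.069 gives T ≈ 349.1 K, at which ψ = 0.21.

T = 349.1 K, V/F = 0.21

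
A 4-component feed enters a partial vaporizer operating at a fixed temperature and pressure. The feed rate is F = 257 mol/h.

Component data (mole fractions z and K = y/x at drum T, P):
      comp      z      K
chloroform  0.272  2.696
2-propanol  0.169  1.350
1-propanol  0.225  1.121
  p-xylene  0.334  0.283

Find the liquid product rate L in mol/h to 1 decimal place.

L = 147.4 mol/h

Material balance + equilibrium reduce to Σ zᵢ(Kᵢ−1)/(1+V/F(Kᵢ−1)) = 0.
g(0) = ΣzᵢKᵢ − 1 = 0.308 and g(1) = 1 − Σzᵢ/Kᵢ = -0.607, so a root lies in (0, 1).
Newton–Raphson from V/F = 0.32:
  V/F = 0.320: g = 0.0676, g' = -0.638 → V/F = 0.426
  V/F = 0.426: g = 0.0003, g' = -0.638 → V/F = 0.427
Converged at V/F = 0.427.
Then V = V/F·F = 0.4266·257 = 109.6 mol/h and L = F − V = 147.4 mol/h.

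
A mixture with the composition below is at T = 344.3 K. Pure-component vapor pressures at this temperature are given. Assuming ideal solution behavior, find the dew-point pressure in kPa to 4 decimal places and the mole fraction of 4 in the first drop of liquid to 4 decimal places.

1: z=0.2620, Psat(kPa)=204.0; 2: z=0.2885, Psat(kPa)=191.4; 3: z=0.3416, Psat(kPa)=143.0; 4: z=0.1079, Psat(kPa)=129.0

Pdew = 166.1993 kPa, x_4 = 0.1390

At the dew point ψ → 1, so Σzᵢ/Kᵢ = 1 with Kᵢ = Pᵢˢᵃᵗ/P ⇒ 1/P = Σzᵢ/Pᵢˢᵃᵗ.
1/P = 0.2620/204.0 + 0.2885/191.4 + 0.3416/143.0 + 0.1079/129.0 = 0.0060169 ⇒ P = 166.1993 kPa
xᵢ = zᵢP/Pᵢˢᵃᵗ ⇒ x_4 = 0.1079·166.1993/129.0 = 0.1390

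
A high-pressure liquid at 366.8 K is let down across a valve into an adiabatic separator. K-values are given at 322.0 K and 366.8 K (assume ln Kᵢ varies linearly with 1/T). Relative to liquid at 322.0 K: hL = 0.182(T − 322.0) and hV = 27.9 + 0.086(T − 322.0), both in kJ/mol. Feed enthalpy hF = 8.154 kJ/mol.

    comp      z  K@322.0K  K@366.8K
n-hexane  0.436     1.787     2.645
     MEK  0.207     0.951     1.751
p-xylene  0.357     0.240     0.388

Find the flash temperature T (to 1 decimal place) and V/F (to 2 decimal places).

Adiabatic flash: solve Rachford–Rice at each trial T, then check hF = ψ·hV(T) + (1−ψ)·hL(T).
  T = 322.0 K: K = (1.787, 0.951, 0.240), RR gives ψ = 0.130, H_out = 3.628 kJ/mol
  T = 366.8 K: K = (2.645, 1.751, 0.388), RR gives ψ = 0.772, H_out = 26.379 kJ/mol
  T = 344.4 K: K = (2.202, 1.316, 0.310), RR gives ψ = 0.512, H_out = 17.254 kJ/mol
  T = 333.2 K: K = (1.991, 1.125, 0.274), RR gives ψ = 0.346, H_out = 11.333 kJ/mol
  T = 327.6 K: K = (1.888, 1.036, 0.257), RR gives ψ = 0.247, H_out = 7.766 kJ/mol
  T = 330.4 K: K = (1.939, 1.080, 0.265), RR gives ψ = 0.298, H_out = 9.612 kJ/mol
  T = 329.0 K: K = (1.913, 1.058, 0.261), RR gives ψ = 0.273, H_out = 8.706 kJ/mol
Linear interpolation between T = 327.6 (H_out = 7.766) and T = 329.0 (H_out = 8.706) on hF = 8.154 gives T ≈ 328.2 K, at which ψ = 0.26.

T = 328.2 K, V/F = 0.26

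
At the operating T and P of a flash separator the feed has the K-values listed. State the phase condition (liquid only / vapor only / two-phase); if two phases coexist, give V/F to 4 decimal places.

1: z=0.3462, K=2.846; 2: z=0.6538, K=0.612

ΣzᵢKᵢ = 1.3854; Σzᵢ/Kᵢ = 1.1899.
Both exceed 1, so a two-phase solution exists.
Rachford–Rice: g(ψ) = Σ zᵢ(Kᵢ−1)/(1+ψ(Kᵢ−1)) = 0.
Binary case is linear: z₁(K₁−1)(1+ψ(K₂−1)) + z₂(K₂−1)(1+ψ(K₁−1)) = 0
⇒ ψ = [z₁(K₁−1)+z₂(K₂−1)] / [−(K₁−1)(K₂−1)] = 0.38541/0.71625 = 0.5381

two-phase, V/F = 0.5381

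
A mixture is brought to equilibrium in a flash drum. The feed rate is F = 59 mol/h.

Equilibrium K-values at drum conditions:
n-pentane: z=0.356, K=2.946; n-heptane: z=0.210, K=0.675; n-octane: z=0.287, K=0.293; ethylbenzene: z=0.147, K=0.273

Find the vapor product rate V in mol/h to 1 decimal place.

Material balance + equilibrium reduce to Σ zᵢ(Kᵢ−1)/(1+ψ(Kᵢ−1)) = 0.
g(0) = ΣzᵢKᵢ − 1 = 0.315 and g(1) = 1 − Σzᵢ/Kᵢ = -0.950, so a root lies in (0, 1).
Newton–Raphson from ψ = 0.64:
  ψ = 0.640: g = -0.3481, g' = -1.053 → ψ = 0.309
  ψ = 0.309: g = -0.0411, g' = -0.917 → ψ = 0.265
Converged at ψ = 0.265.
Then V = ψ·F = 0.2653·59 = 15.7 mol/h and L = F − V = 43.3 mol/h.

V = 15.7 mol/h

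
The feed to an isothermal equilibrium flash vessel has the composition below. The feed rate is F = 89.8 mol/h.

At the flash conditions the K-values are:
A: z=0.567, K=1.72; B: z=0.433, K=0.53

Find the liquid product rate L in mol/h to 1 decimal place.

Material balance + equilibrium reduce to Σ zᵢ(Kᵢ−1)/(1+ψ(Kᵢ−1)) = 0.
Feasibility: ΣzᵢKᵢ = 1.205, Σzᵢ/Kᵢ = 1.147 — both > 1, two phases present.
Binary case is linear: z₁(K₁−1)(1+ψ(K₂−1)) + z₂(K₂−1)(1+ψ(K₁−1)) = 0
⇒ ψ = [z₁(K₁−1)+z₂(K₂−1)] / [−(K₁−1)(K₂−1)] = 0.2047/0.3384 = 0.605
Then V = ψ·F = 0.6050·89.8 = 54.3 mol/h and L = F − V = 35.5 mol/h.

L = 35.5 mol/h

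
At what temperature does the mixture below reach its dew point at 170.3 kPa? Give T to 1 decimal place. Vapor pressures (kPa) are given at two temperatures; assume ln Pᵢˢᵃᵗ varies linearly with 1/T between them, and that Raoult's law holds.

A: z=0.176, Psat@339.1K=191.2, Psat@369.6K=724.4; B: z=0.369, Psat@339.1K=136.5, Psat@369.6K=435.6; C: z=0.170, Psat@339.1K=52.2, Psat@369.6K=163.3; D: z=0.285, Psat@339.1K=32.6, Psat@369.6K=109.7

T = 363.7 K

Dew-point temperature: Σzᵢ·P/Pᵢˢᵃᵗ(T) = 1. Interpolate ln Pᵢˢᵃᵗ = aᵢ + bᵢ/T.
  T = 339.1 K: ΣzᵢP/Pᵢˢᵃᵗ = 2.6606
  T = 369.6 K: ΣzᵢP/Pᵢˢᵃᵗ = 0.8054
  T = 354.4 K: ΣzᵢP/Pᵢˢᵃᵗ = 1.4235
  T = 362.0 K: ΣzᵢP/Pᵢˢᵃᵗ = 1.0643
  T = 365.8 K: ΣzᵢP/Pᵢˢᵃᵗ = 0.9245
  T = 363.9 K: ΣzᵢP/Pᵢˢᵃᵗ = 0.9915
Interpolating between 362.0 K and 363.9 K gives T ≈ 363.7 K.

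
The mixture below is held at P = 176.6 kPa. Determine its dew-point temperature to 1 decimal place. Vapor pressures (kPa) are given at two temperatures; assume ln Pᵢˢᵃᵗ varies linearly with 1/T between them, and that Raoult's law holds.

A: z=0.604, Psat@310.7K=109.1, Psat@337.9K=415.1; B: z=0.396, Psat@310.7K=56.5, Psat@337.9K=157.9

Dew-point temperature: Σzᵢ·P/Pᵢˢᵃᵗ(T) = 1. Interpolate ln Pᵢˢᵃᵗ = aᵢ + bᵢ/T.
  T = 310.7 K: ΣzᵢP/Pᵢˢᵃᵗ = 2.2155
  T = 337.9 K: ΣzᵢP/Pᵢˢᵃᵗ = 0.6999
  T = 324.3 K: ΣzᵢP/Pᵢˢᵃᵗ = 1.2120
  T = 331.1 K: ΣzᵢP/Pᵢˢᵃᵗ = 0.9152
  T = 327.7 K: ΣzᵢP/Pᵢˢᵃᵗ = 1.0515
  T = 329.4 K: ΣzᵢP/Pᵢˢᵃᵗ = 0.9806
Interpolating between 327.7 K and 329.4 K gives T ≈ 328.9 K.

T = 328.9 K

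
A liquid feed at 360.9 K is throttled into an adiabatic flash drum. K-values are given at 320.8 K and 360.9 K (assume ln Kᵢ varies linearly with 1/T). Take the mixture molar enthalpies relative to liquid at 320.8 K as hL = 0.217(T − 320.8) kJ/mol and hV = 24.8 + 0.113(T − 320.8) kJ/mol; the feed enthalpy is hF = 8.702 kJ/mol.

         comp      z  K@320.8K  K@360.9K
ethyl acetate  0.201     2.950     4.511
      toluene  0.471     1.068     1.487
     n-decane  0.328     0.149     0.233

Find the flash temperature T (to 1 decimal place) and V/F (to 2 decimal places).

Adiabatic flash: solve Rachford–Rice at each trial T, then check hF = ψ·hV(T) + (1−ψ)·hL(T).
  T = 320.8 K: K = (2.950, 1.068, 0.149), RR gives ψ = 0.170, H_out = 4.206 kJ/mol
  T = 360.9 K: K = (4.511, 1.487, 0.233), RR gives ψ = 0.536, H_out = 19.750 kJ/mol
  T = 340.9 K: K = (3.696, 1.273, 0.189), RR gives ψ = 0.380, H_out = 12.981 kJ/mol
  T = 330.9 K: K = (3.315, 1.170, 0.168), RR gives ψ = 0.284, H_out = 8.934 kJ/mol
  T = 325.9 K: K = (3.132, 1.119, 0.159), RR gives ψ = 0.230, H_out = 6.686 kJ/mol
  T = 328.4 K: K = (3.223, 1.144, 0.164), RR gives ψ = 0.257, H_out = 7.831 kJ/mol
  T = 329.6 K: K = (3.267, 1.156, 0.166), RR gives ψ = 0.270, H_out = 8.365 kJ/mol
Linear interpolation between T = 329.6 (H_out = 8.365) and T = 330.9 (H_out = 8.934) on hF = 8.702 gives T ≈ 330.4 K, at which ψ = 0.28.

T = 330.4 K, V/F = 0.28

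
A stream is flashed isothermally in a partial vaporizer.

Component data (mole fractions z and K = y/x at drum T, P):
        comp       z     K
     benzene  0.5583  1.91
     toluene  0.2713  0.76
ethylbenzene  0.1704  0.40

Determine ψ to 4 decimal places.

Material balance + equilibrium reduce to Σ zᵢ(Kᵢ−1)/(1+ψ(Kᵢ−1)) = 0.
g(0) = ΣzᵢKᵢ − 1 = 0.3407 and g(1) = 1 − Σzᵢ/Kᵢ = -0.0753, so a root lies in (0, 1).
Newton iteration, ψ⁰ = 0.5:
  ψ = 0.5000: g = 0.12913, g' = -0.3638 → ψ = 0.8550
  ψ = 0.8550: g = -0.00612, g' = -0.4296 → ψ = 0.8407
  ψ = 0.8407: g = -0.00005, g' = -0.4227 → ψ = 0.8406
Converged at ψ = 0.8406.

ψ = 0.8406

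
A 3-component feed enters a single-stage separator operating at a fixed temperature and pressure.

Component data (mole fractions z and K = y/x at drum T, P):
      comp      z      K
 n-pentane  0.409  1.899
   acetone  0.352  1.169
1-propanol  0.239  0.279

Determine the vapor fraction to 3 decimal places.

Let ψ = V/F and solve Σ zᵢ(Kᵢ−1)/(1+ψ(Kᵢ−1)) = 0.
Feasibility: ΣzᵢKᵢ = 1.255, Σzᵢ/Kᵢ = 1.373 — both > 1, two phases present.
Iterate (Newton) starting at ψ = 0.69:
  ψ = 0.690: g = -0.0627, g' = -0.626 → ψ = 0.590
  ψ = 0.590: g = -0.0054, g' = -0.526 → ψ = 0.579
Converged at ψ = 0.579.

ψ = 0.579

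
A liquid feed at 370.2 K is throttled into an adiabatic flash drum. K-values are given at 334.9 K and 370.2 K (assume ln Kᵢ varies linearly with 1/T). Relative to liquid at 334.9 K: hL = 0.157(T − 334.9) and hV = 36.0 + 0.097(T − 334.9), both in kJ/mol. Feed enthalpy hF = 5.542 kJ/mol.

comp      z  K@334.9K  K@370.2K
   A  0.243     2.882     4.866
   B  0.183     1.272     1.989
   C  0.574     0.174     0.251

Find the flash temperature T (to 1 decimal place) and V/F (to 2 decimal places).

T = 343.4 K, V/F = 0.12

Adiabatic flash: solve Rachford–Rice at each trial T, then check hF = ψ·hV(T) + (1−ψ)·hL(T).
  T = 334.9 K: K = (2.882, 1.272, 0.174), RR gives ψ = 0.027, H_out = 0.963 kJ/mol
  T = 370.2 K: K = (4.866, 1.989, 0.251), RR gives ψ = 0.314, H_out = 16.188 kJ/mol
  T = 352.5 K: K = (3.791, 1.607, 0.211), RR gives ψ = 0.197, H_out = 9.661 kJ/mol
  T = 343.7 K: K = (3.317, 1.434, 0.192), RR gives ψ = 0.122, H_out = 5.707 kJ/mol
  T = 339.3 K: K = (3.095, 1.352, 0.183), RR gives ψ = 0.077, H_out = 3.456 kJ/mol
  T = 341.5 K: K = (3.205, 1.393, 0.187), RR gives ψ = 0.100, H_out = 4.609 kJ/mol
Linear interpolation between T = 341.5 (H_out = 4.609) and T = 343.7 (H_out = 5.707) on hF = 5.542 gives T ≈ 343.4 K, at which ψ = 0.12.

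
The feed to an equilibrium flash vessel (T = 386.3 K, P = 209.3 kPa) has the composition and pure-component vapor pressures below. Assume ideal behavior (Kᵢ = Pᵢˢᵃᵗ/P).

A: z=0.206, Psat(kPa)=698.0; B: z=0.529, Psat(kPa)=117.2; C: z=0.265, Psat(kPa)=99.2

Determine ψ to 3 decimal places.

Raoult's law: Kᵢ = Pᵢˢᵃᵗ/P = Pᵢˢᵃᵗ/209.3.
  K_A = 698.0/209.3 = 3.33493, K_B = 117.2/209.3 = 0.55996, K_C = 99.2/209.3 = 0.47396
Rachford–Rice: g(ψ) = Σ zᵢ(Kᵢ−1)/(1+ψ(Kᵢ−1)) = 0.
Check two-phase: ΣzᵢKᵢ = 1.109 > 1 and Σzᵢ/Kᵢ = 1.566 > 1, so g(0) = 0.109 > 0 and g(1) = -0.566 < 0.
Newton–Raphson from ψ = 0.68:
  ψ = 0.680: g = -0.3633, g' = -0.554 → ψ = 0.024
  ψ = 0.024: g = 0.0788, g' = -1.186 → ψ = 0.091
  ψ = 0.091: g = 0.0082, g' = -0.957 → ψ = 0.099
Converged at ψ = 0.099.

ψ = 0.099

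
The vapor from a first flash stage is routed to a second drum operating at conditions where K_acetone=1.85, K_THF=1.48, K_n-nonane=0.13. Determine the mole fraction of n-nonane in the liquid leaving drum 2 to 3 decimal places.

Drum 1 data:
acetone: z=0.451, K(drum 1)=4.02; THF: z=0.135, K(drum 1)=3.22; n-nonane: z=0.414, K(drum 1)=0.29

Drum 1:
Material balance + equilibrium reduce to Σ zᵢ(Kᵢ−1)/(1+ψ₁(Kᵢ−1)) = 0.
Feasibility: ΣzᵢKᵢ = 2.368, Σzᵢ/Kᵢ = 1.582 — both > 1, two phases present.
Newton–Raphson from ψ₁ = 0.5:
  ψ₁ = 0.500: g = 0.2290, g' = -1.304 → ψ₁ = 0.676
  ψ₁ = 0.676: g = 0.0030, g' = -1.322 → ψ₁ = 0.678
Converged at ψ₁ = 0.678.
Drum-1 compositions:
  acetone: x = 0.148, y = 0.595
  THF: x = 0.054, y = 0.174
  n-nonane: x = 0.798, y = 0.231
Drum-2 feed = drum-1 vapor: z₂ = (0.5950, 0.1735, 0.2314).
Drum 2:
Let ψ₂ = V/F and solve Σ zᵢ(Kᵢ−1)/(1+ψ₂(Kᵢ−1)) = 0.
g(0) = ΣzᵢKᵢ − 1 = 0.388 and g(1) = 1 − Σzᵢ/Kᵢ = -1.219, so a root lies in (0, 1).
Iterate (Newton) starting at ψ₂ = 0.64:
  ψ₂ = 0.640: g = -0.0630, g' = -1.096 → ψ₂ = 0.582
  ψ₂ = 0.582: g = -0.0048, g' = -0.937 → ψ₂ = 0.577
Converged at ψ₂ = 0.577.
  acetone: x = 0.399, y = 0.738
  THF: x = 0.136, y = 0.201
  n-nonane: x = 0.465, y = 0.060

x_n-nonane (drum 2) = 0.465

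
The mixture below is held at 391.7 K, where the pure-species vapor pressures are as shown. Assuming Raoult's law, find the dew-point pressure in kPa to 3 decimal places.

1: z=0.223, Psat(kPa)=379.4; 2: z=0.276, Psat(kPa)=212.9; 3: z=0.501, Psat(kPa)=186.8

Pdew = 219.002 kPa

At the dew point ψ → 1, so Σzᵢ/Kᵢ = 1 with Kᵢ = Pᵢˢᵃᵗ/P ⇒ 1/P = Σzᵢ/Pᵢˢᵃᵗ.
1/P = 0.223/379.4 + 0.276/212.9 + 0.501/186.8 = 0.004566 ⇒ P = 219.002 kPa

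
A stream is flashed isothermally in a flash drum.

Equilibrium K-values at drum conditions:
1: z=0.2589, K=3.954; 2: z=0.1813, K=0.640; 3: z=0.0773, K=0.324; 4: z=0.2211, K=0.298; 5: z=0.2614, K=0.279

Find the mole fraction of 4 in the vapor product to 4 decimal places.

y_4 = 0.0744

Rachford–Rice: g(β) = Σ zᵢ(Kᵢ−1)/(1+β(Kᵢ−1)) = 0.
Check two-phase: ΣzᵢKᵢ = 1.3036 > 1 and Σzᵢ/Kᵢ = 2.2662 > 1, so g(0) = 0.3036 > 0 and g(1) = -1.2662 < 0.
Iterate (Newton) starting at β = 0.5:
  β = 0.5000: g = -0.38364, g' = -1.0747 → β = 0.1430
  β = 0.1430: g = 0.02830, g' = -1.4894 → β = 0.1620
  β = 0.1620: g = 0.00070, g' = -1.4173 → β = 0.1625
Converged at β = 0.1625.
Compositions from xᵢ = zᵢ/(1+β(Kᵢ−1)), yᵢ = Kᵢxᵢ:
  1: x = 0.1749, y = 0.6916
  2: x = 0.1926, y = 0.1232
  3: x = 0.0868, y = 0.0281
  4: x = 0.2496, y = 0.0744
  5: x = 0.2961, y = 0.0826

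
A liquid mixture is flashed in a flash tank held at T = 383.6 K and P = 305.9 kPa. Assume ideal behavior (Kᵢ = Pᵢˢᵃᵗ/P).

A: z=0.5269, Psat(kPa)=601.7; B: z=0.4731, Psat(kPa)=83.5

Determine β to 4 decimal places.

β = 0.2355

Raoult's law: Kᵢ = Pᵢˢᵃᵗ/P = Pᵢˢᵃᵗ/305.9.
  K_A = 601.7/305.9 = 1.966983, K_B = 83.5/305.9 = 0.272965
Let β = V/F and solve Σ zᵢ(Kᵢ−1)/(1+β(Kᵢ−1)) = 0.
g(0) = ΣzᵢKᵢ − 1 = 0.1655 and g(1) = 1 − Σzᵢ/Kᵢ = -1.0011, so a root lies in (0, 1).
Newton iteration, β⁰ = 0.63:
  β = 0.6300: g = -0.31803, g' = -1.0416 → β = 0.3247
  β = 0.3247: g = -0.06248, g' = -0.7139 → β = 0.2372
  β = 0.2372: g = -0.00116, g' = -0.6911 → β = 0.2355
Converged at β = 0.2355.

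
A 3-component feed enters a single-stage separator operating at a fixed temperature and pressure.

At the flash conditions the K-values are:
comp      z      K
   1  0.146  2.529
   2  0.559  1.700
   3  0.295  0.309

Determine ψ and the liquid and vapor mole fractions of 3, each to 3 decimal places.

Let ψ = V/F and solve Σ zᵢ(Kᵢ−1)/(1+ψ(Kᵢ−1)) = 0.
g(0) = ΣzᵢKᵢ − 1 = 0.411 and g(1) = 1 − Σzᵢ/Kᵢ = -0.341, so a root lies in (0, 1).
Iterate (Newton) starting at ψ = 0.52:
  ψ = 0.520: g = 0.0931, g' = -0.596 → ψ = 0.676
  ψ = 0.676: g = -0.0072, g' = -0.705 → ψ = 0.666
Converged at ψ = 0.666.
Compositions from xᵢ = zᵢ/(1+ψ(Kᵢ−1)), yᵢ = Kᵢxᵢ:
  1: x = 0.072, y = 0.183
  2: x = 0.381, y = 0.648
  3: x = 0.546, y = 0.169

ψ = 0.666, x_3 = 0.546, y_3 = 0.169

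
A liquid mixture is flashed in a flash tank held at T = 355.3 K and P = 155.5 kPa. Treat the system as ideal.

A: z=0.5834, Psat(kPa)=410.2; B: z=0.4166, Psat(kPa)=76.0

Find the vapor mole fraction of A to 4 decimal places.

y_A = 0.6275

Raoult's law: Kᵢ = Pᵢˢᵃᵗ/P = Pᵢˢᵃᵗ/155.5.
  K_A = 410.2/155.5 = 2.637942, K_B = 76.0/155.5 = 0.488746
Rachford–Rice: g(V/F) = Σ zᵢ(Kᵢ−1)/(1+V/F(Kᵢ−1)) = 0.
Feasibility: ΣzᵢKᵢ = 1.7426, Σzᵢ/Kᵢ = 1.0735 — both > 1, two phases present.
Binary case is linear: z₁(K₁−1)(1+V/F(K₂−1)) + z₂(K₂−1)(1+V/F(K₁−1)) = 0
⇒ V/F = [z₁(K₁−1)+z₂(K₂−1)] / [−(K₁−1)(K₂−1)] = 0.74259/0.83740 = 0.8868
Compositions from xᵢ = zᵢ/(1+V/F(Kᵢ−1)), yᵢ = Kᵢxᵢ:
  A: x = 0.2379, y = 0.6275
  B: x = 0.7621, y = 0.3725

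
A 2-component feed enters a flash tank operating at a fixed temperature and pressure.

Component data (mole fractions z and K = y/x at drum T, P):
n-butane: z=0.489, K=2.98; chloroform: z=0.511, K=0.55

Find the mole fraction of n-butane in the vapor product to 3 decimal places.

y_n-butane = 0.552

Material balance + equilibrium reduce to Σ zᵢ(Kᵢ−1)/(1+V/F(Kᵢ−1)) = 0.
Check two-phase: ΣzᵢKᵢ = 1.738 > 1 and Σzᵢ/Kᵢ = 1.093 > 1, so g(0) = 0.738 > 0 and g(1) = -0.093 < 0.
Binary case is linear: z₁(K₁−1)(1+V/F(K₂−1)) + z₂(K₂−1)(1+V/F(K₁−1)) = 0
⇒ V/F = [z₁(K₁−1)+z₂(K₂−1)] / [−(K₁−1)(K₂−1)] = 0.7383/0.8910 = 0.829
Compositions from xᵢ = zᵢ/(1+V/F(Kᵢ−1)), yᵢ = Kᵢxᵢ:
  n-butane: x = 0.185, y = 0.552
  chloroform: x = 0.815, y = 0.448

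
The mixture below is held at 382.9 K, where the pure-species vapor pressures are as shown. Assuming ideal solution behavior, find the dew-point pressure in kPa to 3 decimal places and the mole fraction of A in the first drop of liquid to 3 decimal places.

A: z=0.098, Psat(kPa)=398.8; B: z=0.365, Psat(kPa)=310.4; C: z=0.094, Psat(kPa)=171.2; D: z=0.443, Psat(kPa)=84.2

At the dew point ψ → 1, so Σzᵢ/Kᵢ = 1 with Kᵢ = Pᵢˢᵃᵗ/P ⇒ 1/P = Σzᵢ/Pᵢˢᵃᵗ.
1/P = 0.098/398.8 + 0.365/310.4 + 0.094/171.2 + 0.443/84.2 = 0.007232 ⇒ P = 138.275 kPa
xᵢ = zᵢP/Pᵢˢᵃᵗ ⇒ x_A = 0.098·138.275/398.8 = 0.034

Pdew = 138.275 kPa, x_A = 0.034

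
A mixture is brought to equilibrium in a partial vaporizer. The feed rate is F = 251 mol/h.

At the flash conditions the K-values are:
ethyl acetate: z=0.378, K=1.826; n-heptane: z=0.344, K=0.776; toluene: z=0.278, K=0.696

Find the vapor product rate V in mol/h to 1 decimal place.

Material balance + equilibrium reduce to Σ zᵢ(Kᵢ−1)/(1+ψ(Kᵢ−1)) = 0.
Feasibility: ΣzᵢKᵢ = 1.151, Σzᵢ/Kᵢ = 1.050 — both > 1, two phases present.
Iterate (Newton) starting at ψ = 0.5:
  ψ = 0.500: g = 0.0345, g' = -0.187 → ψ = 0.685
  ψ = 0.685: g = 0.0017, g' = -0.170 → ψ = 0.695
Converged at ψ = 0.695.
Then V = ψ·F = 0.6947·251 = 174.4 mol/h and L = F − V = 76.6 mol/h.

V = 174.4 mol/h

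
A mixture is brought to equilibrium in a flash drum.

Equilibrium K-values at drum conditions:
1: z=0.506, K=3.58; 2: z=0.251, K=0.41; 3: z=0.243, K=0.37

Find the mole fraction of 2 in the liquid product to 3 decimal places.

Material balance + equilibrium reduce to Σ zᵢ(Kᵢ−1)/(1+V/F(Kᵢ−1)) = 0.
g(0) = ΣzᵢKᵢ − 1 = 1.004 and g(1) = 1 − Σzᵢ/Kᵢ = -0.410, so a root lies in (0, 1).
Newton iteration, V/F⁰ = 0.5:
  V/F = 0.500: g = 0.1365, g' = -1.024 → V/F = 0.633
  V/F = 0.633: g = 0.0044, g' = -0.975 → V/F = 0.638
Converged at V/F = 0.638.
Compositions from xᵢ = zᵢ/(1+V/F(Kᵢ−1)), yᵢ = Kᵢxᵢ:
  1: x = 0.191, y = 0.685
  2: x = 0.402, y = 0.165
  3: x = 0.406, y = 0.150

x_2 = 0.402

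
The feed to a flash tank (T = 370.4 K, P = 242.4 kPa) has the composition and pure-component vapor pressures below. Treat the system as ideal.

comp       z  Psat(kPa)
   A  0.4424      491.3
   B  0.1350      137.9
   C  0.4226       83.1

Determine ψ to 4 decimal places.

Raoult's law: Kᵢ = Pᵢˢᵃᵗ/P = Pᵢˢᵃᵗ/242.4.
  K_A = 491.3/242.4 = 2.026815, K_B = 137.9/242.4 = 0.568894, K_C = 83.1/242.4 = 0.342822
Let ψ = V/F and solve Σ zᵢ(Kᵢ−1)/(1+ψ(Kᵢ−1)) = 0.
Check two-phase: ΣzᵢKᵢ = 1.1183 > 1 and Σzᵢ/Kᵢ = 1.6883 > 1, so g(0) = 0.1183 > 0 and g(1) = -0.6883 < 0.
Iterate (Newton) starting at ψ = 0.5:
  ψ = 0.5000: g = -0.18767, g' = -0.6493 → ψ = 0.2110
  ψ = 0.2110: g = -0.01306, g' = -0.5915 → ψ = 0.1889
Converged at ψ = 0.1889.

ψ = 0.1889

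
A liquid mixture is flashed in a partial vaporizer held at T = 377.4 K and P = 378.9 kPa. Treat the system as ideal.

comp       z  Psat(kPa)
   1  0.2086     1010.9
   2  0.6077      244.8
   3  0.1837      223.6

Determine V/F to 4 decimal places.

Raoult's law: Kᵢ = Pᵢˢᵃᵗ/P = Pᵢˢᵃᵗ/378.9.
  K_1 = 1010.9/378.9 = 2.667986, K_2 = 244.8/378.9 = 0.646081, K_3 = 223.6/378.9 = 0.590129
Newton–Raphson from V/F = 0.67:
  V/F = 0.6700: g = -0.22141, g' = -0.3189 → V/F = 0.0000
  V/F = 0.0000: g = 0.05757, g' = -0.6873 → V/F = 0.0838
  V/F = 0.0838: g = 0.00567, g' = -0.5607 → V/F = 0.0939
  V/F = 0.0939: g = 0.00006, g' = -0.5487 → V/F = 0.0940
Converged at V/F = 0.0940.

V/F = 0.0940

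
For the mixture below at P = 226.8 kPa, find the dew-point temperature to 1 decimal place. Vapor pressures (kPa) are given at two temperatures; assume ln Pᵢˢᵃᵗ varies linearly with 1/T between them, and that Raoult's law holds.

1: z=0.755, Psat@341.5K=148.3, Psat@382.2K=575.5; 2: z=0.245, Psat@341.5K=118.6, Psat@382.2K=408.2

T = 355.4 K

Dew-point temperature: Σzᵢ·P/Pᵢˢᵃᵗ(T) = 1. Interpolate ln Pᵢˢᵃᵗ = aᵢ + bᵢ/T.
  T = 341.5 K: ΣzᵢP/Pᵢˢᵃᵗ = 1.6232
  T = 382.2 K: ΣzᵢP/Pᵢˢᵃᵗ = 0.4337
  T = 361.9 K: ΣzᵢP/Pᵢˢᵃᵗ = 0.8068
  T = 351.7 K: ΣzᵢP/Pᵢˢᵃᵗ = 1.1327
  T = 356.8 K: ΣzᵢP/Pᵢˢᵃᵗ = 0.9536
  T = 354.2 K: ΣzᵢP/Pᵢˢᵃᵗ = 1.0404
Interpolating between 354.2 K and 356.8 K gives T ≈ 355.4 K.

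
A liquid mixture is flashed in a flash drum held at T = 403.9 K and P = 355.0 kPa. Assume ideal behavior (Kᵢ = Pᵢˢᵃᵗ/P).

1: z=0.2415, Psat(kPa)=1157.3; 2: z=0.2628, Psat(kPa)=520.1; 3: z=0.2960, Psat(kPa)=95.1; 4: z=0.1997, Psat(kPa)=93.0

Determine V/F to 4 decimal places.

Raoult's law: Kᵢ = Pᵢˢᵃᵗ/P = Pᵢˢᵃᵗ/355.0.
  K_1 = 1157.3/355.0 = 3.260000, K_2 = 520.1/355.0 = 1.465070, K_3 = 95.1/355.0 = 0.267887, K_4 = 93.0/355.0 = 0.261972
Rachford–Rice: g(V/F) = Σ zᵢ(Kᵢ−1)/(1+V/F(Kᵢ−1)) = 0.
g(0) = ΣzᵢKᵢ − 1 = 0.3039 and g(1) = 1 − Σzᵢ/Kᵢ = -1.1207, so a root lies in (0, 1).
Iterate (Newton) starting at V/F = 0.5:
  V/F = 0.5000: g = -0.22001, g' = -0.9773 → V/F = 0.2749
  V/F = 0.2749: g = -0.01117, g' = -0.9338 → V/F = 0.2629
  V/F = 0.2629: g = 0.00004, g' = -0.9412 → V/F = 0.2630
Converged at V/F = 0.2630.

V/F = 0.2630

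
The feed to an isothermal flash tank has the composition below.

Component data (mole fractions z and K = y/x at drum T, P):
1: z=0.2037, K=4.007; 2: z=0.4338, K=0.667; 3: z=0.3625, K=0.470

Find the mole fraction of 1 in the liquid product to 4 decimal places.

Let β = V/F and solve Σ zᵢ(Kᵢ−1)/(1+β(Kᵢ−1)) = 0.
Feasibility: ΣzᵢKᵢ = 1.2759, Σzᵢ/Kᵢ = 1.4725 — both > 1, two phases present.
Newton–Raphson from β = 0.3:
  β = 0.3000: g = -0.06691, g' = -0.7124 → β = 0.2061
  β = 0.2061: g = 0.00739, g' = -0.8859 → β = 0.2144
  β = 0.2144: g = 0.00008, g' = -0.8662 → β = 0.2145
Converged at β = 0.2145.
Compositions from xᵢ = zᵢ/(1+β(Kᵢ−1)), yᵢ = Kᵢxᵢ:
  1: x = 0.1238, y = 0.4962
  2: x = 0.4672, y = 0.3116
  3: x = 0.4090, y = 0.1922

x_1 = 0.1238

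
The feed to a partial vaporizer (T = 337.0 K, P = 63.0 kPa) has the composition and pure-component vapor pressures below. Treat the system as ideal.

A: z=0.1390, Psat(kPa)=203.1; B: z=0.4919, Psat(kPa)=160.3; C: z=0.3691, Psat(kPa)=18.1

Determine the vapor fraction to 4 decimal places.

ψ = 0.6645

Raoult's law: Kᵢ = Pᵢˢᵃᵗ/P = Pᵢˢᵃᵗ/63.0.
  K_A = 203.1/63.0 = 3.223810, K_B = 160.3/63.0 = 2.544444, K_C = 18.1/63.0 = 0.287302
Let ψ = V/F and solve Σ zᵢ(Kᵢ−1)/(1+ψ(Kᵢ−1)) = 0.
Feasibility: ΣzᵢKᵢ = 1.8058, Σzᵢ/Kᵢ = 1.5212 — both > 1, two phases present.
Newton–Raphson from ψ = 0.65:
  ψ = 0.6500: g = 0.01542, g' = -1.0579 → ψ = 0.6646
  ψ = 0.6646: g = -0.00012, g' = -1.0744 → ψ = 0.6645
Converged at ψ = 0.6645.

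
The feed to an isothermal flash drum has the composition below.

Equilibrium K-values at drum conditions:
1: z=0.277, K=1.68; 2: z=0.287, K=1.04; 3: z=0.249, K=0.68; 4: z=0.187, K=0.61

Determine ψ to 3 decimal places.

ψ = 0.281

Newton iteration, ψ⁰ = 0.37:
  ψ = 0.370: g = -0.0138, g' = -0.154 → ψ = 0.280
  ψ = 0.280: g = 0.0001, g' = -0.157 → ψ = 0.281
Converged at ψ = 0.281.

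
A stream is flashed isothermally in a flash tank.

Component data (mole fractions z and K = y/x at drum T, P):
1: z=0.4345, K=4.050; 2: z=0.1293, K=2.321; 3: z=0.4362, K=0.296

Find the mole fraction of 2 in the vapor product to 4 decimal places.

y_2 = 0.1643

Rachford–Rice: g(β) = Σ zᵢ(Kᵢ−1)/(1+β(Kᵢ−1)) = 0.
Feasibility: ΣzᵢKᵢ = 2.1889, Σzᵢ/Kᵢ = 1.6366 — both > 1, two phases present.
Newton–Raphson from β = 0.5:
  β = 0.5000: g = 0.15381, g' = -1.2306 → β = 0.6250
  β = 0.6250: g = 0.00121, g' = -1.2356 → β = 0.6260
Converged at β = 0.6260.
Compositions from xᵢ = zᵢ/(1+β(Kᵢ−1)), yᵢ = Kᵢxᵢ:
  1: x = 0.1494, y = 0.6049
  2: x = 0.0708, y = 0.1643
  3: x = 0.7799, y = 0.2308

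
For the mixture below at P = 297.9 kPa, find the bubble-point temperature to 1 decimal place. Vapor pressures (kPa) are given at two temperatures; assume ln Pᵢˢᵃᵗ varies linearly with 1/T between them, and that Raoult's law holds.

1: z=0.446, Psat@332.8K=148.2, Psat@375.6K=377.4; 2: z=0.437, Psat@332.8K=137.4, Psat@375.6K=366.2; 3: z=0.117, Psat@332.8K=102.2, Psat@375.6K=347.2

Bubble-point temperature: ΣzᵢPᵢˢᵃᵗ(T) = P. Interpolate ln Pᵢˢᵃᵗ = aᵢ + bᵢ/T.
  T = 332.8 K: ΣzᵢPᵢˢᵃᵗ = 138.10 kPa
  T = 375.6 K: ΣzᵢPᵢˢᵃᵗ = 368.97 kPa
  T = 354.2 K: ΣzᵢPᵢˢᵃᵗ = 232.34 kPa
  T = 364.9 K: ΣzᵢPᵢˢᵃᵗ = 294.73 kPa
  T = 370.2 K: ΣzᵢPᵢˢᵃᵗ = 329.94 kPa
  T = 367.5 K: ΣzᵢPᵢˢᵃᵗ = 311.63 kPa
Interpolating between 364.9 K and 367.5 K gives T ≈ 365.4 K.

T = 365.4 K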